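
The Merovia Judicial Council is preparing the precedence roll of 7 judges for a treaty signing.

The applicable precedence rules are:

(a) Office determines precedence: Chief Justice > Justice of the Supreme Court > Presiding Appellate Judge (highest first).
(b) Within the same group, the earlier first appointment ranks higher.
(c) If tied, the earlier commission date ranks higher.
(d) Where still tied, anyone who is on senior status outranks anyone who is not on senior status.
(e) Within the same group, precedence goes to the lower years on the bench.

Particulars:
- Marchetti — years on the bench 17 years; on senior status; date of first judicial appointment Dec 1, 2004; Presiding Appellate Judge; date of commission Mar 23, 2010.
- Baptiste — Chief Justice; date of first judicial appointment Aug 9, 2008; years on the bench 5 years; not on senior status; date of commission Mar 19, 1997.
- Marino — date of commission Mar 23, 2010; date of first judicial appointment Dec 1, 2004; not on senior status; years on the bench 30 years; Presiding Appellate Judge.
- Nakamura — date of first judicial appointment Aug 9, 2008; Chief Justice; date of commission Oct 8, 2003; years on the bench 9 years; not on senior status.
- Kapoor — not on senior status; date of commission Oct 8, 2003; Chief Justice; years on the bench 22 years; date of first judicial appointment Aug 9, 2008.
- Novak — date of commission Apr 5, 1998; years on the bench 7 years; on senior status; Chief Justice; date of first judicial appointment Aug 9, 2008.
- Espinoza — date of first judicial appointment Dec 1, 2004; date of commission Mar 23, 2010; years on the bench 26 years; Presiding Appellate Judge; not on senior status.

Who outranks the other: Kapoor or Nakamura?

By office: Baptiste, Novak, Nakamura and Kapoor (Chief Justice); then Marchetti, Espinoza and Marino (Presiding Appellate Judge).
Baptiste, Novak, Nakamura and Kapoor all have date of first judicial appointment Aug 9, 2008, so the next rule applies.
Among Baptiste, Novak, Nakamura and Kapoor, by date of commission (earlier first): Baptiste (Mar 19, 1997) before Novak (Apr 5, 1998) before Nakamura and Kapoor (Oct 8, 2003).
Nakamura and Kapoor are each not on senior status, so the next rule applies.
Among Nakamura and Kapoor, by years on the bench (lower first): Nakamura (9 years) before Kapoor (22 years).
Marchetti, Espinoza and Marino all have date of first judicial appointment Dec 1, 2004, so the next rule applies.
Marchetti, Espinoza and Marino all have date of commission Mar 23, 2010, so the next rule applies.
Among Marchetti, Espinoza and Marino, on senior status before not on senior status: Marchetti (on senior status) before Espinoza and Marino (not on senior status).
Among Espinoza and Marino, by years on the bench (lower first): Espinoza (26 years) before Marino (30 years).
So Nakamura takes precedence.

Nakamura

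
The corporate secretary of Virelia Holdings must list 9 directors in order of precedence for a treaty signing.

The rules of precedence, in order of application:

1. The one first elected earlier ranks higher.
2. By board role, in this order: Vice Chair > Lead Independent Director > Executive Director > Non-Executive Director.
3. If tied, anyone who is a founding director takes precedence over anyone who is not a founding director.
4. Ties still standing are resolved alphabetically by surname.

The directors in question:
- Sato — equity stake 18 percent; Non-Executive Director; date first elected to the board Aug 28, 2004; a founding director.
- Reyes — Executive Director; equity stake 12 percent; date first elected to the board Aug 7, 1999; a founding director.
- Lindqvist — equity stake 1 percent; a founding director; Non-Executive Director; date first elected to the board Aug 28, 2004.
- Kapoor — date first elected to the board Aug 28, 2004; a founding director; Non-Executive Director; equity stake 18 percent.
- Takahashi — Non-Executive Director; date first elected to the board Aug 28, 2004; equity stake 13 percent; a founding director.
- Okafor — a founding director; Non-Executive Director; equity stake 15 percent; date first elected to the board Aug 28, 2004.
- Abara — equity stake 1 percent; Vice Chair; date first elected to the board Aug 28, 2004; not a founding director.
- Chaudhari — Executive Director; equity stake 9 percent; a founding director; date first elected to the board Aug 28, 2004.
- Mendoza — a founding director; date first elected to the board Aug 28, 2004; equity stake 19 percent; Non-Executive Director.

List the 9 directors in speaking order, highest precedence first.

Reyes, Abara, Chaudhari, Kapoor, Lindqvist, Mendoza, Okafor, Sato, Takahashi

By date first elected to the board (earlier first): Reyes (Aug 7, 1999); then Abara, Chaudhari, Kapoor, Lindqvist, Mendoza, Okafor, Sato and Takahashi (each Aug 28, 2004).
Among Abara, Chaudhari, Kapoor, Lindqvist, Mendoza, Okafor, Sato and Takahashi, by board role: Abara (Vice Chair) before Chaudhari (Executive Director) before Kapoor, Lindqvist, Mendoza, Okafor, Sato and Takahashi (Non-Executive Director).
Kapoor, Lindqvist, Mendoza, Okafor, Sato and Takahashi are each a founding director, so the next rule applies.
Among Kapoor, Lindqvist, Mendoza, Okafor, Sato and Takahashi, alphabetically by surname: Kapoor before Lindqvist before Mendoza before Okafor before Sato before Takahashi.
Full order: Reyes, Abara, Chaudhari, Kapoor, Lindqvist, Mendoza, Okafor, Sato, Takahashi.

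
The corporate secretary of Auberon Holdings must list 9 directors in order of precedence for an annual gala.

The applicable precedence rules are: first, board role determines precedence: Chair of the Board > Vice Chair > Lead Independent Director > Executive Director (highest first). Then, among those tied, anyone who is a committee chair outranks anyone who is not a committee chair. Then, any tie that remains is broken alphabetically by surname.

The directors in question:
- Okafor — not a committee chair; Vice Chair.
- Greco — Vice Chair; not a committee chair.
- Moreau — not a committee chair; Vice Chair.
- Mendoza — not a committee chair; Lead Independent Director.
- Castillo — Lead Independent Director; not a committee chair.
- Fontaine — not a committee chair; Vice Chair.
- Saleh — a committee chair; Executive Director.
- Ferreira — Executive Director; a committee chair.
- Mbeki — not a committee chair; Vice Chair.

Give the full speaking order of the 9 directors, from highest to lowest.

Fontaine, Greco, Mbeki, Moreau, Okafor, Castillo, Mendoza, Ferreira, Saleh

By board role: Fontaine, Greco, Mbeki, Moreau and Okafor (Vice Chair); then Castillo and Mendoza (Lead Independent Director); then Ferreira and Saleh (Executive Director).
Fontaine, Greco, Mbeki, Moreau and Okafor are each not a committee chair, so the next rule applies.
Among Fontaine, Greco, Mbeki, Moreau and Okafor, alphabetically by surname: Fontaine before Greco before Mbeki before Moreau before Okafor.
Castillo and Mendoza are each not a committee chair, so the next rule applies.
Among Castillo and Mendoza, alphabetically by surname: Castillo before Mendoza.
Ferreira and Saleh are each a committee chair, so the next rule applies.
Among Ferreira and Saleh, alphabetically by surname: Ferreira before Saleh.
Full order: Fontaine, Greco, Mbeki, Moreau, Okafor, Castillo, Mendoza, Ferreira, Saleh.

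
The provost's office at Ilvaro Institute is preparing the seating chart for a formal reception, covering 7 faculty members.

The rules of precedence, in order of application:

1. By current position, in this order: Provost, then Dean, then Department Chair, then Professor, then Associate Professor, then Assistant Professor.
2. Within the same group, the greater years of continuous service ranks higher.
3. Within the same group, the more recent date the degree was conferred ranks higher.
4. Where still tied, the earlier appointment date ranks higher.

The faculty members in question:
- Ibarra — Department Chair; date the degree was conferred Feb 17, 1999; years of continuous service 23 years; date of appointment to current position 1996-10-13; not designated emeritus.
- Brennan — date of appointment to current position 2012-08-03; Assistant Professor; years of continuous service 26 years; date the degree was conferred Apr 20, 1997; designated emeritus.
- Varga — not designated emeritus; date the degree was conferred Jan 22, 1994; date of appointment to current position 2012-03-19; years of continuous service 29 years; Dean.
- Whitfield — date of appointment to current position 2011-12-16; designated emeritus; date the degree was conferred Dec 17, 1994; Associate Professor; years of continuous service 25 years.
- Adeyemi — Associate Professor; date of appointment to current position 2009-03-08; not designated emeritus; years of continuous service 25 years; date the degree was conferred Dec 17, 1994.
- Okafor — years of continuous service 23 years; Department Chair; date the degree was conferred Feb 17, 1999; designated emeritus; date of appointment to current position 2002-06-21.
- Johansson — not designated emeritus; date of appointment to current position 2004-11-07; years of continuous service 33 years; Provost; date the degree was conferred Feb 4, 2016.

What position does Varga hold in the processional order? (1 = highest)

By current position: Johansson (Provost); then Varga (Dean); then Ibarra and Okafor (Department Chair); then Adeyemi and Whitfield (Associate Professor); then Brennan (Assistant Professor).
Ibarra and Okafor both have years of continuous service 23 years, so the next rule applies.
Ibarra and Okafor both have date the degree was conferred Feb 17, 1999, so the next rule applies.
Among Ibarra and Okafor, by date of appointment to current position (earlier first): Ibarra (1996-10-13) before Okafor (2002-06-21).
Adeyemi and Whitfield both have years of continuous service 25 years, so the next rule applies.
Adeyemi and Whitfield both have date the degree was conferred Dec 17, 1994, so the next rule applies.
Among Adeyemi and Whitfield, by date of appointment to current position (earlier first): Adeyemi (2009-03-08) before Whitfield (2011-12-16).
Order: Johansson, Varga, Ibarra, Okafor, Adeyemi, Whitfield, Brennan. So position 2.

2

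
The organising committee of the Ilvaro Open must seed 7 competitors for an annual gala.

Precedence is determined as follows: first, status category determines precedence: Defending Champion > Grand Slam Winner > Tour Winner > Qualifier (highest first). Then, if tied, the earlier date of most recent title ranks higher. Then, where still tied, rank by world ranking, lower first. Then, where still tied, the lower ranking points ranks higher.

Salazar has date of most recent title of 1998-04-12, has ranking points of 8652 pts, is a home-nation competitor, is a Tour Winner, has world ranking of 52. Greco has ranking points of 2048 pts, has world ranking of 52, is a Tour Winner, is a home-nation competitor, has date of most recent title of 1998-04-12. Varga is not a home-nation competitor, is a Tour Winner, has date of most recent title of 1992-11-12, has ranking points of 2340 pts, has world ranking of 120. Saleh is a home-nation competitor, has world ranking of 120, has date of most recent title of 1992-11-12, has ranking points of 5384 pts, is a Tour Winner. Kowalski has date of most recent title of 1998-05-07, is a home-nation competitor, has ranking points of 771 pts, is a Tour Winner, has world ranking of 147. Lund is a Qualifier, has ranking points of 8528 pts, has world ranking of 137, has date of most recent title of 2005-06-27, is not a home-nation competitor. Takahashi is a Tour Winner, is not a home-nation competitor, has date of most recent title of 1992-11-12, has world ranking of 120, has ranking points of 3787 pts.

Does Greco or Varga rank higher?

Varga

By status category: Varga, Takahashi, Saleh, Greco, Salazar and Kowalski (Tour Winner); then Lund (Qualifier).
Among Varga, Takahashi, Saleh, Greco, Salazar and Kowalski, by date of most recent title (earlier first): Varga, Takahashi and Saleh (1992-11-12) before Greco and Salazar (1998-04-12) before Kowalski (1998-05-07).
Varga, Takahashi and Saleh all have world ranking 120, so the next rule applies.
Among Varga, Takahashi and Saleh, by ranking points (lower first): Varga (2340 pts) before Takahashi (3787 pts) before Saleh (5384 pts).
Greco and Salazar both have world ranking 52, so the next rule applies.
Among Greco and Salazar, by ranking points (lower first): Greco (2048 pts) before Salazar (8652 pts).
So Varga takes precedence.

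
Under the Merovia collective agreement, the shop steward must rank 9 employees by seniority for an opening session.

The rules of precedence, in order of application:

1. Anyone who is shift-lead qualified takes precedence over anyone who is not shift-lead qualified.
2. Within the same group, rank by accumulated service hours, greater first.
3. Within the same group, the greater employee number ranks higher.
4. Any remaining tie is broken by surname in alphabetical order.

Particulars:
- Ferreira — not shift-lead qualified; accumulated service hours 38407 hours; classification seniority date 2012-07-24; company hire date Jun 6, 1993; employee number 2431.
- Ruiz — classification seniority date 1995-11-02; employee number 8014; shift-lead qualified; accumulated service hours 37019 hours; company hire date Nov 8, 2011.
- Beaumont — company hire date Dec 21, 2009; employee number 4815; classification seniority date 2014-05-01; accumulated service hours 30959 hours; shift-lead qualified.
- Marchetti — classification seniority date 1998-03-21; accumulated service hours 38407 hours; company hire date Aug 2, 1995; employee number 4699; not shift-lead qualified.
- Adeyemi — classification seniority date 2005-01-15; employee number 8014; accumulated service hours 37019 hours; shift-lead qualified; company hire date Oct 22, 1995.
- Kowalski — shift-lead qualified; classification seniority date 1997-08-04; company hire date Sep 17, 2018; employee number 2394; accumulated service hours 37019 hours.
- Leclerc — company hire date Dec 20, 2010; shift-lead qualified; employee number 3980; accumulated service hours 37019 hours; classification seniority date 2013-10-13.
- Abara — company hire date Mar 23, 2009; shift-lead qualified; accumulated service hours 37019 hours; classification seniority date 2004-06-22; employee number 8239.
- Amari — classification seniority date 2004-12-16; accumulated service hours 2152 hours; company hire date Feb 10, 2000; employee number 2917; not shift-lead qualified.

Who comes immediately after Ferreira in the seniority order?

By the first rule: Abara, Adeyemi, Ruiz, Leclerc, Kowalski and Beaumont (each shift-lead qualified); then Marchetti, Ferreira and Amari (each not shift-lead qualified).
Among Abara, Adeyemi, Ruiz, Leclerc, Kowalski and Beaumont, by accumulated service hours (higher first): Abara, Adeyemi, Ruiz, Leclerc and Kowalski (37019 hours) before Beaumont (30959 hours).
Among Abara, Adeyemi, Ruiz, Leclerc and Kowalski, by employee number (higher first): Abara (8239) before Adeyemi and Ruiz (8014) before Leclerc (3980) before Kowalski (2394).
Among Adeyemi and Ruiz, alphabetically by surname: Adeyemi before Ruiz.
Among Marchetti, Ferreira and Amari, by accumulated service hours (higher first): Marchetti and Ferreira (38407 hours) before Amari (2152 hours).
Among Marchetti and Ferreira, by employee number (higher first): Marchetti (4699) before Ferreira (2431).
Order: Abara, Adeyemi, Ruiz, Leclerc, Kowalski, Beaumont, Marchetti, Ferreira, Amari.

Amari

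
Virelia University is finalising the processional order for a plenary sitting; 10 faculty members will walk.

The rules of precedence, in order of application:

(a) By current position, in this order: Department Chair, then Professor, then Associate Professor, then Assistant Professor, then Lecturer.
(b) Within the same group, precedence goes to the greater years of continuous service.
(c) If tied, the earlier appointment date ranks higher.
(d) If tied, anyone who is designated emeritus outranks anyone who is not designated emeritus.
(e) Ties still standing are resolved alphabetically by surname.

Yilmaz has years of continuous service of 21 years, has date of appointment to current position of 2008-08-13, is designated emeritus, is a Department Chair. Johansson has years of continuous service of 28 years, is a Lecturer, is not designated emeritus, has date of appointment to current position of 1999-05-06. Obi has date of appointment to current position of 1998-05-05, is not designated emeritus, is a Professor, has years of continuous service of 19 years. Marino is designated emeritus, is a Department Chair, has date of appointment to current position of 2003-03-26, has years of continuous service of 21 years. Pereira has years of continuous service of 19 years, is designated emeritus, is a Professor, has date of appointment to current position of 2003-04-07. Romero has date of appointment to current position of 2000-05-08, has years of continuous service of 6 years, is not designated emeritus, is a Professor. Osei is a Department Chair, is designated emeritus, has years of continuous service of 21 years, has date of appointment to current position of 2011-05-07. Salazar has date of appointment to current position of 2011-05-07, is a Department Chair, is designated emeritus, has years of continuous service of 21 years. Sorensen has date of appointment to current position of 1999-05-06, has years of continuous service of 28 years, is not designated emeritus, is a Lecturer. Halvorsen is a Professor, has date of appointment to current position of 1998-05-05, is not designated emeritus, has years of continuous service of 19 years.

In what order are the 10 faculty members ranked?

Marino, Yilmaz, Osei, Salazar, Halvorsen, Obi, Pereira, Romero, Johansson, Sorensen

By current position: Marino, Yilmaz, Osei and Salazar (Department Chair); then Halvorsen, Obi, Pereira and Romero (Professor); then Johansson and Sorensen (Lecturer).
Marino, Yilmaz, Osei and Salazar all have years of continuous service 21 years, so the next rule applies.
Among Marino, Yilmaz, Osei and Salazar, by date of appointment to current position (earlier first): Marino (2003-03-26) before Yilmaz (2008-08-13) before Osei and Salazar (2011-05-07).
Osei and Salazar are each designated emeritus, so the next rule applies.
Among Osei and Salazar, alphabetically by surname: Osei before Salazar.
Among Halvorsen, Obi, Pereira and Romero, by years of continuous service (higher first): Halvorsen, Obi and Pereira (19 years) before Romero (6 years).
Among Halvorsen, Obi and Pereira, by date of appointment to current position (earlier first): Halvorsen and Obi (1998-05-05) before Pereira (2003-04-07).
Halvorsen and Obi are each not designated emeritus, so the next rule applies.
Among Halvorsen and Obi, alphabetically by surname: Halvorsen before Obi.
Johansson and Sorensen both have years of continuous service 28 years, so the next rule applies.
Johansson and Sorensen both have date of appointment to current position 1999-05-06, so the next rule applies.
Johansson and Sorensen are each not designated emeritus, so the next rule applies.
Among Johansson and Sorensen, alphabetically by surname: Johansson before Sorensen.
Full order: Marino, Yilmaz, Osei, Salazar, Halvorsen, Obi, Pereira, Romero, Johansson, Sorensen.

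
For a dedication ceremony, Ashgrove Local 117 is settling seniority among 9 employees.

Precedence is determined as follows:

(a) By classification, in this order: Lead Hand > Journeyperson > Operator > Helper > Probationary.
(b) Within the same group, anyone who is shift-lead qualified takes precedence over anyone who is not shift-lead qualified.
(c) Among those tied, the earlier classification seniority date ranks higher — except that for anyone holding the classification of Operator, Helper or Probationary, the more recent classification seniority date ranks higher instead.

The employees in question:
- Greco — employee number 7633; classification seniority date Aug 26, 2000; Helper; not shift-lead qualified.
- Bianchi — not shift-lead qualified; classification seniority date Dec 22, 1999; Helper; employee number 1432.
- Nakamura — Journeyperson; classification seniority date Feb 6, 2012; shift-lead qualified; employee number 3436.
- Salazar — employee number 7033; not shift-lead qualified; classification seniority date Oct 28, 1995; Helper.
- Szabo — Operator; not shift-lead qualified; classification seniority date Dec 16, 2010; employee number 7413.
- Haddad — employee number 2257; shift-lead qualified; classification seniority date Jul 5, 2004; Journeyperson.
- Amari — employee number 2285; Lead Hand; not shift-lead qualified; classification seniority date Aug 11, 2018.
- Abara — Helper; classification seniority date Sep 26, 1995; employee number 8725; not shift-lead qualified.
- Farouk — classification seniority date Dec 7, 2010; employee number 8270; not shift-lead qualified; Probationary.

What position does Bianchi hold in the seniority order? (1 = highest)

By classification: Amari (Lead Hand); then Haddad and Nakamura (Journeyperson); then Szabo (Operator); then Greco, Bianchi, Salazar and Abara (Helper); then Farouk (Probationary).
Haddad and Nakamura are each shift-lead qualified, so the next rule applies.
Among Haddad and Nakamura, by classification seniority date (earlier first): Haddad (Jul 5, 2004) before Nakamura (Feb 6, 2012).
Greco, Bianchi, Salazar and Abara are each not shift-lead qualified, so the next rule applies.
Among Greco, Bianchi, Salazar and Abara, by classification seniority date (later first) (reversed rule for this group): Greco (Aug 26, 2000) before Bianchi (Dec 22, 1999) before Salazar (Oct 28, 1995) before Abara (Sep 26, 1995).
Order: Amari, Haddad, Nakamura, Szabo, Greco, Bianchi, Salazar, Abara, Farouk. So position 6.

6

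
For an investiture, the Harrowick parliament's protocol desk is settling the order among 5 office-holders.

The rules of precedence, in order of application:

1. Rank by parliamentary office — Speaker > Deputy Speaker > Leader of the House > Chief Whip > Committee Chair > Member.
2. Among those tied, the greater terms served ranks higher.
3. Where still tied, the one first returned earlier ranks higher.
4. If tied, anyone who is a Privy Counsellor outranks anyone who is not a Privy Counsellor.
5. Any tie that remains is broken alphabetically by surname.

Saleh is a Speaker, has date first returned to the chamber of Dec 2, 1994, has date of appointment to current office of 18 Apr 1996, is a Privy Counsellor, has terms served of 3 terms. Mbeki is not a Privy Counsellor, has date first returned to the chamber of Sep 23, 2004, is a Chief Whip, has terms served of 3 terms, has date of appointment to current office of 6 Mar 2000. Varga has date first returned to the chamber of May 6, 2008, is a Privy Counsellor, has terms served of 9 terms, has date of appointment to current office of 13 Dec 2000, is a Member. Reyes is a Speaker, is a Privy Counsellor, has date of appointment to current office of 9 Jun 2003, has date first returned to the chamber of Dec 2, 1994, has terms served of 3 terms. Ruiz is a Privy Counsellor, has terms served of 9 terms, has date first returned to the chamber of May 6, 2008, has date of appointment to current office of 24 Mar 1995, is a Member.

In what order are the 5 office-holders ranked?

By parliamentary office: Reyes and Saleh (Speaker); then Mbeki (Chief Whip); then Ruiz and Varga (Member).
Reyes and Saleh both have terms served 3 terms, so the next rule applies.
Reyes and Saleh both have date first returned to the chamber Dec 2, 1994, so the next rule applies.
Reyes and Saleh are each a Privy Counsellor, so the next rule applies.
Among Reyes and Saleh, alphabetically by surname: Reyes before Saleh.
Ruiz and Varga both have terms served 9 terms, so the next rule applies.
Ruiz and Varga both have date first returned to the chamber May 6, 2008, so the next rule applies.
Ruiz and Varga are each a Privy Counsellor, so the next rule applies.
Among Ruiz and Varga, alphabetically by surname: Ruiz before Varga.
Full order: Reyes, Saleh, Mbeki, Ruiz, Varga.

Reyes, Saleh, Mbeki, Ruiz, Varga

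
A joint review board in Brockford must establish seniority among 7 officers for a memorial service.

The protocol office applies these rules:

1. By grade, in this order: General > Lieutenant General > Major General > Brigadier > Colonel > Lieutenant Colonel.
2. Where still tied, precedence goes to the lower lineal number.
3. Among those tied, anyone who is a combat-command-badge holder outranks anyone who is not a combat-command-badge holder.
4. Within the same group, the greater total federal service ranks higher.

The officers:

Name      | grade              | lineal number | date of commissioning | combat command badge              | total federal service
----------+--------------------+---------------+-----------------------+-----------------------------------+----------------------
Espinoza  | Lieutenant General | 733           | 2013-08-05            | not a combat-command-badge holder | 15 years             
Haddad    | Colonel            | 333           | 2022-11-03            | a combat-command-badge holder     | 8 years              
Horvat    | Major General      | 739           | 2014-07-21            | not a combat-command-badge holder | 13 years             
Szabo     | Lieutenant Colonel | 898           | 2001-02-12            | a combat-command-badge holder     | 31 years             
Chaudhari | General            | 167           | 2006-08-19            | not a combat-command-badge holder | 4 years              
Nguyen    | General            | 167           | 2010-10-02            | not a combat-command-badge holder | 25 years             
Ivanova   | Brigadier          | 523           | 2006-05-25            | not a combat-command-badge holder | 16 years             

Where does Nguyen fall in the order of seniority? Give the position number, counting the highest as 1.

1

By grade: Nguyen and Chaudhari (General); then Espinoza (Lieutenant General); then Horvat (Major General); then Ivanova (Brigadier); then Haddad (Colonel); then Szabo (Lieutenant Colonel).
Nguyen and Chaudhari both have lineal number 167, so the next rule applies.
Nguyen and Chaudhari are each not a combat-command-badge holder, so the next rule applies.
Among Nguyen and Chaudhari, by total federal service (higher first): Nguyen (25 years) before Chaudhari (4 years).
Order: Nguyen, Chaudhari, Espinoza, Horvat, Ivanova, Haddad, Szabo. So position 1.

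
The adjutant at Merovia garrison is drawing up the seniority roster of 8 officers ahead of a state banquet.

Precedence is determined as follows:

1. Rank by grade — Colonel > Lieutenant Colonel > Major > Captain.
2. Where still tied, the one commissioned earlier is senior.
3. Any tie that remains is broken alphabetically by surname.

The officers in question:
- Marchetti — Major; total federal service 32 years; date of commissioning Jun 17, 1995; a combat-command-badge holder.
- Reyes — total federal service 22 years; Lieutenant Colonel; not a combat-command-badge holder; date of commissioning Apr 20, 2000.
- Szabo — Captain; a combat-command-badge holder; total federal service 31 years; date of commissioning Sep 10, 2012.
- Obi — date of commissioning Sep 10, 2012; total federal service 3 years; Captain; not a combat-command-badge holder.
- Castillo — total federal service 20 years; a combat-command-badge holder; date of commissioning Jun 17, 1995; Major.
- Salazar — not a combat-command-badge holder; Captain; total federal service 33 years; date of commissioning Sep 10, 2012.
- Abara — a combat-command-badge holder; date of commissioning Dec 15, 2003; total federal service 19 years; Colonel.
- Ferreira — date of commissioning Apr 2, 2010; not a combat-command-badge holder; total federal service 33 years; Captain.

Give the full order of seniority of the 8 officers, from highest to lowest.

By grade: Abara (Colonel); then Reyes (Lieutenant Colonel); then Castillo and Marchetti (Major); then Ferreira, Obi, Salazar and Szabo (Captain).
Castillo and Marchetti both have date of commissioning Jun 17, 1995, so the next rule applies.
Among Castillo and Marchetti, alphabetically by surname: Castillo before Marchetti.
Among Ferreira, Obi, Salazar and Szabo, by date of commissioning (earlier first): Ferreira (Apr 2, 2010) before Obi, Salazar and Szabo (Sep 10, 2012).
Among Obi, Salazar and Szabo, alphabetically by surname: Obi before Salazar before Szabo.
Full order: Abara, Reyes, Castillo, Marchetti, Ferreira, Obi, Salazar, Szabo.

Abara, Reyes, Castillo, Marchetti, Ferreira, Obi, Salazar, Szabo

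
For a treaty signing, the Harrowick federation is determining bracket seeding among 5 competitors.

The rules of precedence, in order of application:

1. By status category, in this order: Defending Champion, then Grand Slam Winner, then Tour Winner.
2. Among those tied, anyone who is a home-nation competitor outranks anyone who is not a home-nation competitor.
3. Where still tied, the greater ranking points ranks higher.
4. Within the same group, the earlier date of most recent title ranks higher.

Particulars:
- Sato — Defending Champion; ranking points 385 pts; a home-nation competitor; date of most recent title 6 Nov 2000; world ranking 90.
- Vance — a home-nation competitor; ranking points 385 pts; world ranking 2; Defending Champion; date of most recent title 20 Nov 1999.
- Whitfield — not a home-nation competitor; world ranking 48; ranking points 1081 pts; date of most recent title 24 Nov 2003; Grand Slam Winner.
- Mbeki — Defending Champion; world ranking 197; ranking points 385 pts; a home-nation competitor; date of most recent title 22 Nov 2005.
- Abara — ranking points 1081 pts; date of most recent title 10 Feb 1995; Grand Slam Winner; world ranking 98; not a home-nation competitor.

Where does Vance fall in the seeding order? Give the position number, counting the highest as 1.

1

By status category: Vance, Sato and Mbeki (Defending Champion); then Abara and Whitfield (Grand Slam Winner).
Vance, Sato and Mbeki are each a home-nation competitor, so the next rule applies.
Vance, Sato and Mbeki all have ranking points 385 pts, so the next rule applies.
Among Vance, Sato and Mbeki, by date of most recent title (earlier first): Vance (20 Nov 1999) before Sato (6 Nov 2000) before Mbeki (22 Nov 2005).
Abara and Whitfield are each not a home-nation competitor, so the next rule applies.
Abara and Whitfield both have ranking points 1081 pts, so the next rule applies.
Among Abara and Whitfield, by date of most recent title (earlier first): Abara (10 Feb 1995) before Whitfield (24 Nov 2003).
Order: Vance, Sato, Mbeki, Abara, Whitfield. So position 1.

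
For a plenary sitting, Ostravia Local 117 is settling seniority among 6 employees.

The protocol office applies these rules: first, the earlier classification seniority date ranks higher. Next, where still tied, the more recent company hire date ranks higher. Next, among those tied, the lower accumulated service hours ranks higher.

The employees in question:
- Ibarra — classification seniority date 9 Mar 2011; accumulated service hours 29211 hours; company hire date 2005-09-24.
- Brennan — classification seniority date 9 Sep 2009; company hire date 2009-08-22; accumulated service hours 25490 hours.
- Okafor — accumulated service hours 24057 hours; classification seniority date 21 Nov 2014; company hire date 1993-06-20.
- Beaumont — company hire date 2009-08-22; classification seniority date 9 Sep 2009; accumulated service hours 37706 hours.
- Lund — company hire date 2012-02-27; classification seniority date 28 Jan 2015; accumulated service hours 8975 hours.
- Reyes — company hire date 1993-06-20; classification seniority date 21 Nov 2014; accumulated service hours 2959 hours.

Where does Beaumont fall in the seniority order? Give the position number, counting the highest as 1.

By classification seniority date (earlier first): Brennan and Beaumont (both 9 Sep 2009); then Ibarra (9 Mar 2011); then Reyes and Okafor (both 21 Nov 2014); then Lund (28 Jan 2015).
Brennan and Beaumont both have company hire date 2009-08-22, so the next rule applies.
Among Brennan and Beaumont, by accumulated service hours (lower first): Brennan (25490 hours) before Beaumont (37706 hours).
Reyes and Okafor both have company hire date 1993-06-20, so the next rule applies.
Among Reyes and Okafor, by accumulated service hours (lower first): Reyes (2959 hours) before Okafor (24057 hours).
Order: Brennan, Beaumont, Ibarra, Reyes, Okafor, Lund. So position 2.

2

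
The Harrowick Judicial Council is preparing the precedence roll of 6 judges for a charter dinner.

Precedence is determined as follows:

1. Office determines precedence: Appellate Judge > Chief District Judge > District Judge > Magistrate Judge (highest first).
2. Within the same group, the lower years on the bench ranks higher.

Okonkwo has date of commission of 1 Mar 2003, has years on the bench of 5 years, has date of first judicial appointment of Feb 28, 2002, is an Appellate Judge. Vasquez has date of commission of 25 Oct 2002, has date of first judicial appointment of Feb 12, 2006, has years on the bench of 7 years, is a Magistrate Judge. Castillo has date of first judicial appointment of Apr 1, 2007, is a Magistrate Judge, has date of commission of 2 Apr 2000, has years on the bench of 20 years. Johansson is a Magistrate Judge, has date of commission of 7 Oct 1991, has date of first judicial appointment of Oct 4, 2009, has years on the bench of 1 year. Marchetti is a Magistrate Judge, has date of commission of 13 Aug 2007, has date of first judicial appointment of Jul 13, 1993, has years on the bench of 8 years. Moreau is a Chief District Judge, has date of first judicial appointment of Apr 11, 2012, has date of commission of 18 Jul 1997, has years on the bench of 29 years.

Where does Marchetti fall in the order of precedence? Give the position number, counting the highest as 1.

5

By office: Okonkwo (Appellate Judge); then Moreau (Chief District Judge); then Johansson, Vasquez, Marchetti and Castillo (Magistrate Judge).
Among Johansson, Vasquez, Marchetti and Castillo, by years on the bench (lower first): Johansson (1 year) before Vasquez (7 years) before Marchetti (8 years) before Castillo (20 years).
Order: Okonkwo, Moreau, Johansson, Vasquez, Marchetti, Castillo. So position 5.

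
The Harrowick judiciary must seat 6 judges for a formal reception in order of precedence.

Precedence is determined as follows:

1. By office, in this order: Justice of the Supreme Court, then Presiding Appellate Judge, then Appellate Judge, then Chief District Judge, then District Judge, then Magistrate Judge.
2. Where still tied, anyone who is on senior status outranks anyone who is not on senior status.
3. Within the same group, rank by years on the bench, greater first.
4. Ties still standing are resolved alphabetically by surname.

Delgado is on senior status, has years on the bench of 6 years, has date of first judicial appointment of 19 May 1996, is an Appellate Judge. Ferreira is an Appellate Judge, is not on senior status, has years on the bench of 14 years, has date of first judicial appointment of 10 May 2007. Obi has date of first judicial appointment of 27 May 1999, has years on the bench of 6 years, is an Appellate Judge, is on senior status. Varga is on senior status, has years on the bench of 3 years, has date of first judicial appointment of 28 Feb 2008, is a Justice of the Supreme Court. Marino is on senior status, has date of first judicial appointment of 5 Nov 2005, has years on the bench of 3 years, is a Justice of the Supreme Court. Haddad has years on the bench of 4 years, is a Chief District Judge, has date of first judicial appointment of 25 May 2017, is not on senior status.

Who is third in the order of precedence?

By office: Marino and Varga (Justice of the Supreme Court); then Delgado, Obi and Ferreira (Appellate Judge); then Haddad (Chief District Judge).
Marino and Varga are each on senior status, so the next rule applies.
Marino and Varga both have years on the bench 3 years, so the next rule applies.
Among Marino and Varga, alphabetically by surname: Marino before Varga.
Among Delgado, Obi and Ferreira, on senior status before not on senior status: Delgado and Obi (on senior status) before Ferreira (not on senior status).
Delgado and Obi both have years on the bench 6 years, so the next rule applies.
Among Delgado and Obi, alphabetically by surname: Delgado before Obi.
Order: Marino, Varga, Delgado, Obi, Ferreira, Haddad.

Delgado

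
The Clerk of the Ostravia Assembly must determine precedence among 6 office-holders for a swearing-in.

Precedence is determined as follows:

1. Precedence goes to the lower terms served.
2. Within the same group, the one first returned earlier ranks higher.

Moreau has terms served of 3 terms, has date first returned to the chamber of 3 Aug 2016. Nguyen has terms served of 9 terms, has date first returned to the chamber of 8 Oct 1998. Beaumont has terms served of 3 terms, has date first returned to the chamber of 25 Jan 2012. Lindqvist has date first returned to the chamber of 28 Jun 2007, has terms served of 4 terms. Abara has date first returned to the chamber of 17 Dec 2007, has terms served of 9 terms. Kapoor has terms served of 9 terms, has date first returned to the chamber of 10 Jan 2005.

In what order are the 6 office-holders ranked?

By terms served (lower first): Beaumont and Moreau (both 3 terms); then Lindqvist (4 terms); then Nguyen, Kapoor and Abara (each 9 terms).
Among Beaumont and Moreau, by date first returned to the chamber (earlier first): Beaumont (25 Jan 2012) before Moreau (3 Aug 2016).
Among Nguyen, Kapoor and Abara, by date first returned to the chamber (earlier first): Nguyen (8 Oct 1998) before Kapoor (10 Jan 2005) before Abara (17 Dec 2007).
Full order: Beaumont, Moreau, Lindqvist, Nguyen, Kapoor, Abara.

Beaumont, Moreau, Lindqvist, Nguyen, Kapoor, Abara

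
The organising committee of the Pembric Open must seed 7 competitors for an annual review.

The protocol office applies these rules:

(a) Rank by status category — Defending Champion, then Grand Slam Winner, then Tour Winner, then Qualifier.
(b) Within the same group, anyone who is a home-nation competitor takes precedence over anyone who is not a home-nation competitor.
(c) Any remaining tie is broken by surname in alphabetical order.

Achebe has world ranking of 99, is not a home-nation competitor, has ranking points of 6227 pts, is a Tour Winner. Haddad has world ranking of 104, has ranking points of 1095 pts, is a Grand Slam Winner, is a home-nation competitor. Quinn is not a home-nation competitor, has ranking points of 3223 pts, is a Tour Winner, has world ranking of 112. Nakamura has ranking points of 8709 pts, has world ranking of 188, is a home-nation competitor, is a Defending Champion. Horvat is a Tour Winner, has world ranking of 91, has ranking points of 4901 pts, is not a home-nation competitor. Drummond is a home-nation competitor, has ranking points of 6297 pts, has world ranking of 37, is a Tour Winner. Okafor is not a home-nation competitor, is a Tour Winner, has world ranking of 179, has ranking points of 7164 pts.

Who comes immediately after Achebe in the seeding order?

By status category: Nakamura (Defending Champion); then Haddad (Grand Slam Winner); then Drummond, Achebe, Horvat, Okafor and Quinn (Tour Winner).
Among Drummond, Achebe, Horvat, Okafor and Quinn, a home-nation competitor before not a home-nation competitor: Drummond (a home-nation competitor) before Achebe, Horvat, Okafor and Quinn (not a home-nation competitor).
Among Achebe, Horvat, Okafor and Quinn, alphabetically by surname: Achebe before Horvat before Okafor before Quinn.
Order: Nakamura, Haddad, Drummond, Achebe, Horvat, Okafor, Quinn.

Horvat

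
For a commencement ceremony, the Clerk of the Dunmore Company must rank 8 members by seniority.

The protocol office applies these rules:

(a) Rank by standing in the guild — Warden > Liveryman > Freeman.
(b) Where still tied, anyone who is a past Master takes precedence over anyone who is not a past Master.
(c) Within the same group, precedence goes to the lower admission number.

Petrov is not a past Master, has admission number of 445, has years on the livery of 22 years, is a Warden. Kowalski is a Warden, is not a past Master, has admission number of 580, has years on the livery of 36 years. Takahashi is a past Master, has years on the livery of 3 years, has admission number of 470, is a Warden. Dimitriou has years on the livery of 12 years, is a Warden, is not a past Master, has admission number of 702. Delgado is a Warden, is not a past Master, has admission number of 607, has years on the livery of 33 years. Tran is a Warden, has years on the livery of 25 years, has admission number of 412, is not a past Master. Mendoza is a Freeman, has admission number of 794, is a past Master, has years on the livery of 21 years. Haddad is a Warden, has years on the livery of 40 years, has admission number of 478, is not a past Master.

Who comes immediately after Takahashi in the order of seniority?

By standing in the guild: Takahashi, Tran, Petrov, Haddad, Kowalski, Delgado and Dimitriou (Warden); then Mendoza (Freeman).
Among Takahashi, Tran, Petrov, Haddad, Kowalski, Delgado and Dimitriou, a past Master before not a past Master: Takahashi (a past Master) before Tran, Petrov, Haddad, Kowalski, Delgado and Dimitriou (not a past Master).
Among Tran, Petrov, Haddad, Kowalski, Delgado and Dimitriou, by admission number (lower first): Tran (412) before Petrov (445) before Haddad (478) before Kowalski (580) before Delgado (607) before Dimitriou (702).
Order: Takahashi, Tran, Petrov, Haddad, Kowalski, Delgado, Dimitriou, Mendoza.

Tran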